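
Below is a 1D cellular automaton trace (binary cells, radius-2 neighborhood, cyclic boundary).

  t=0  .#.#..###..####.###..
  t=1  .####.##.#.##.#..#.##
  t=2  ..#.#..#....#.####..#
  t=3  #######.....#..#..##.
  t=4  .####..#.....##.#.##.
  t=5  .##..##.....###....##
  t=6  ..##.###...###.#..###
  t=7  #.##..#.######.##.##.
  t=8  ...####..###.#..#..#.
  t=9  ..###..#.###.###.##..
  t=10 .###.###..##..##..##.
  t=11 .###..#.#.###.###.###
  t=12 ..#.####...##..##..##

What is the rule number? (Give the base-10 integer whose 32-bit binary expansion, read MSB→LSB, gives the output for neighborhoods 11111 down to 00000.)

  nb #####: next=#  (t=3,i=2, bit31=1)
  nb ####.: next=.  (t=0,i=13, bit30=0)
  nb ###.#: next=#  (t=0,i=14, bit29=1)
  nb ###..: next=.  (t=0,i=8, bit28=0)
  nb ##.##: next=.  (t=0,i=15, bit27=0)
  nb ##.#.: next=.  (t=1,i=8, bit26=0)
  nb ##..#: next=#  (t=0,i=9, bit25=1)
  nb ##...: next=#  (t=0,i=19, bit24=1)
  nb #.###: next=.  (t=0,i=16, bit23=0)
  nb #.##.: next=.  (t=1,i=6, bit22=0)
  nb #.#.#: next=.  (t=1,i=9, bit21=0)
  nb #.#..: next=#  (t=0,i=3, bit20=1)
  nb #..##: next=.  (t=0,i=5, bit19=0)
  nb #..#.: next=#  (t=1,i=16, bit18=1)
  nb #...#: next=#  (t=0,i=20, bit17=1)
  nb #....: next=.  (t=2,i=9, bit16=0)
  nb .####: next=#  (t=0,i=12, bit15=1)
  nb .###.: next=#  (t=0,i=7, bit14=1)
  nb .##.#: next=#  (t=1,i=7, bit13=1)
  nb .##..: next=#  (t=4,i=19, bit12=1)
  nb .#.##: next=.  (t=1,i=10, bit11=0)
  nb .#.#.: next=#  (t=0,i=2, bit10=1)
  nb .#..#: next=#  (t=0,i=4, bit9=1)
  nb .#...: next=.  (t=2,i=8, bit8=0)
  nb ..###: next=#  (t=0,i=6, bit7=1)
  nb ..##.: next=#  (t=3,i=18, bit6=1)
  nb ..#.#: next=#  (t=0,i=1, bit5=1)
  nb ..#..: next=.  (t=2,i=7, bit4=0)
  nb ...##: next=#  (t=4,i=12, bit3=1)
  nb ...#.: next=.  (t=0,i=0, bit2=0)
  nb ....#: next=.  (t=2,i=10, bit1=0)
  nb .....: next=.  (t=3,i=9, bit0=0)
  bits 10100011000101101111011011101000 = 2736191208

2736191208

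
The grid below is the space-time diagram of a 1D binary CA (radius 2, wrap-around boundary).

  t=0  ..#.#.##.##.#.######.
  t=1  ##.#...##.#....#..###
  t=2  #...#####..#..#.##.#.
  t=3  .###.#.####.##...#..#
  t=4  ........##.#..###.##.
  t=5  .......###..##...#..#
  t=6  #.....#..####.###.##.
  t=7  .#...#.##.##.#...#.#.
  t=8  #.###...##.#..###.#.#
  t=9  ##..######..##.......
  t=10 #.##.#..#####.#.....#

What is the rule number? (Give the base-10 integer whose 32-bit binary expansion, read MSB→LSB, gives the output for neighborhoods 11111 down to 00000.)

1527686988

  [31] ##### => .  t=0,i=16
  [30] ####. => #  t=0,i=18
  [29] ###.# => .  t=1,i=1
  [28] ###.. => #  t=0,i=19
  [27] ##.## => #  t=0,i=8
  [26] ##.#. => .  t=0,i=11
  [25] ##..# => #  t=2,i=9
  [24] ##... => #  t=0,i=20
  [23] #.### => .  t=0,i=14
  [22] #.##. => .  t=0,i=6
  [21] #.#.# => .  t=0,i=4
  [20] #.#.. => .  t=1,i=3
  [19] #..## => #  t=1,i=17
  [18] #..#. => #  t=2,i=10
  [17] #...# => #  t=0,i=0
  [16] #.... => .  t=1,i=12
  [15] .#### => #  t=0,i=15
  [14] .###. => .  t=3,i=2
  [13] .##.# => #  t=0,i=7
  [12] .##.. => .  t=3,i=13
  [11] .#.## => .  t=0,i=5
  [10] .#.#. => #  t=0,i=3
  [9] .#..# => #  t=1,i=16
  [8] .#... => #  t=1,i=4
  [7] ..### => .  t=1,i=18
  [6] ..##. => #  t=1,i=7
  [5] ..#.# => .  t=0,i=2
  [4] ..#.. => .  t=1,i=15
  [3] ...## => #  t=1,i=6
  [2] ...#. => #  t=0,i=1
  [1] ....# => .  t=1,i=13
  [0] ..... => .  t=4,i=1
  bits 01011011000011101010011101001100 = 1527686988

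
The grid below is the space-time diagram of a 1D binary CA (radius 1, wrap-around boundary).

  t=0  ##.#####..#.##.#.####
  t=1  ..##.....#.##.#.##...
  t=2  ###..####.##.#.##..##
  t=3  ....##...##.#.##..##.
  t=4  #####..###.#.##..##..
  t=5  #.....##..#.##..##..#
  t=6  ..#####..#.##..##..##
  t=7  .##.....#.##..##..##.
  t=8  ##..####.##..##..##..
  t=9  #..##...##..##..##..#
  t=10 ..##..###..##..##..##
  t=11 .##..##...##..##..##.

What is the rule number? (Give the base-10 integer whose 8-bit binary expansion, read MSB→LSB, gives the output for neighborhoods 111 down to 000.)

43

  nb ###: next=.  (t=0,i=0, bit7=0)
  nb ##.: next=.  (t=0,i=1, bit6=0)
  nb #.#: next=#  (t=0,i=2, bit5=1)
  nb #..: next=.  (t=0,i=8, bit4=0)
  nb .##: next=#  (t=0,i=3, bit3=1)
  nb .#.: next=.  (t=0,i=10, bit2=0)
  nb ..#: next=#  (t=0,i=9, bit1=1)
  nb ...: next=#  (t=1,i=0, bit0=1)
  bits 00101011 = 43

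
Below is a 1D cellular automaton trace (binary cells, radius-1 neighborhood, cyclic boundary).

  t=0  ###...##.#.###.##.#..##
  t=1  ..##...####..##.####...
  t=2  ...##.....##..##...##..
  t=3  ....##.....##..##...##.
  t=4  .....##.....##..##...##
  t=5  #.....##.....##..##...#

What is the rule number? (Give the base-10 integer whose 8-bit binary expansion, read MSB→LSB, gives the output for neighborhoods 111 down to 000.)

116

  ### -> .   bit 7 = 0  t=0,i=0
  ##. -> #   bit 6 = 1  t=0,i=2
  #.# -> #   bit 5 = 1  t=0,i=8
  #.. -> #   bit 4 = 1  t=0,i=3
  .## -> .   bit 3 = 0  t=0,i=6
  .#. -> #   bit 2 = 1  t=0,i=9
  ..# -> .   bit 1 = 0  t=0,i=5
  ... -> .   bit 0 = 0  t=0,i=4
  bits 01110100 = 116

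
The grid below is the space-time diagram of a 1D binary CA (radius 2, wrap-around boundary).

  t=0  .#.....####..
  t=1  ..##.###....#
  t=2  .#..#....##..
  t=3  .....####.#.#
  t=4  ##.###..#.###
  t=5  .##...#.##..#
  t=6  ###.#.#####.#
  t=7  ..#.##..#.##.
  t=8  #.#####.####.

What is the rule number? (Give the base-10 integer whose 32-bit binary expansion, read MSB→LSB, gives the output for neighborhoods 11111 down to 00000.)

  #####|#  b31=1 t=4,i=12
  ####.|.  b30=0 t=0,i=9
  ###.#|#  b29=1 t=3,i=8
  ###..|.  b28=0 t=0,i=10
  ##.##|#  b27=1 t=1,i=4
  ##.#.|.  b26=0 t=3,i=9
  ##..#|#  b25=1 t=4,i=6
  ##...|.  b24=0 t=0,i=11
  #.###|.  b23=0 t=1,i=5
  #.##.|#  b22=1 t=5,i=1
  #.#.#|#  b21=1 t=3,i=10
  #.#..|#  b20=1 t=3,i=12
  #..##|#  b19=1 t=1,i=1
  #..#.|.  b18=0 t=2,i=3
  #...#|#  b17=1 t=0,i=12
  #....|#  b16=1 t=0,i=3
  .####|.  b15=0 t=0,i=8
  .###.|.  b14=0 t=1,i=6
  .##.#|.  b13=0 t=1,i=3
  .##..|#  b12=1 t=2,i=10
  .#.##|#  b11=1 t=4,i=9
  .#.#.|#  b10=1 t=3,i=11
  .#..#|.  b9=0 t=1,i=0
  .#...|#  b8=1 t=0,i=2
  ..###|#  b7=1 t=0,i=7
  ..##.|.  b6=0 t=1,i=2
  ..#.#|#  b5=1 t=4,i=8
  ..#..|.  b4=0 t=0,i=1
  ...##|#  b3=1 t=0,i=6
  ...#.|.  b2=0 t=0,i=0
  ....#|#  b1=1 t=0,i=5
  .....|.  b0=0 t=0,i=4
  bits 10101010011110110001110110101010 = 2860195242

2860195242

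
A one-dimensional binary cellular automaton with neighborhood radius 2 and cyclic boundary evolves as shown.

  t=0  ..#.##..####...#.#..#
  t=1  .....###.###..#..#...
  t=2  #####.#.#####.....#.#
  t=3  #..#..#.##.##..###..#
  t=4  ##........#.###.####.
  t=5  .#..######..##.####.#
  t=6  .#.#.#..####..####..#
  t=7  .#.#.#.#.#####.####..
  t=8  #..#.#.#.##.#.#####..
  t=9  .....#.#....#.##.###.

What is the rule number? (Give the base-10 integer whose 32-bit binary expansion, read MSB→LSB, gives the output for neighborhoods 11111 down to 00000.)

  [31] ##### => .  t=2,i=1
  [30] ####. => #  t=0,i=10
  [29] ###.# => .  t=1,i=7
  [28] ###.. => #  t=0,i=11
  [27] ##.## => #  t=1,i=8
  [26] ##.#. => .  t=2,i=5
  [25] ##..# => #  t=0,i=6
  [24] ##... => .  t=0,i=12
  [23] #.### => #  t=1,i=9
  [22] #.##. => .  t=0,i=4
  [21] #.#.# => #  t=2,i=6
  [20] #.#.. => #  t=0,i=17
  [19] #..## => #  t=0,i=7
  [18] #..#. => .  t=0,i=1
  [17] #...# => .  t=0,i=13
  [16] #.... => .  t=1,i=19
  [15] .#### => #  t=0,i=9
  [14] .###. => #  t=1,i=6
  [13] .##.# => .  t=3,i=9
  [12] .##.. => #  t=0,i=5
  [11] .#.## => .  t=0,i=3
  [10] .#.#. => .  t=0,i=16
  [9] .#..# => .  t=0,i=0
  [8] .#... => #  t=1,i=18
  [7] ..### => .  t=0,i=8
  [6] ..##. => .  t=3,i=20
  [5] ..#.# => .  t=0,i=2
  [4] ..#.. => .  t=0,i=20
  [3] ...## => #  t=1,i=4
  [2] ...#. => #  t=0,i=14
  [1] ....# => #  t=1,i=3
  [0] ..... => #  t=1,i=0
  bits 01011010101110001101000100001111 = 1522061583

1522061583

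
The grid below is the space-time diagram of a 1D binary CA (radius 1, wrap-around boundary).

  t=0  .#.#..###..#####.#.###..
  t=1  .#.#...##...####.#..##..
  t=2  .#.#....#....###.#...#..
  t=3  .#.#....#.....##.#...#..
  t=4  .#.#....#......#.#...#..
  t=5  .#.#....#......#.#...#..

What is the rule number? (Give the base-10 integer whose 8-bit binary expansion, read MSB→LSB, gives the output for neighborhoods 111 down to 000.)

196

  [7] ### => #  t=0,i=7
  [6] ##. => #  t=0,i=8
  [5] #.# => .  t=0,i=2
  [4] #.. => .  t=0,i=4
  [3] .## => .  t=0,i=6
  [2] .#. => #  t=0,i=1
  [1] ..# => .  t=0,i=0
  [0] ... => .  t=0,i=23
  bits 11000100 = 196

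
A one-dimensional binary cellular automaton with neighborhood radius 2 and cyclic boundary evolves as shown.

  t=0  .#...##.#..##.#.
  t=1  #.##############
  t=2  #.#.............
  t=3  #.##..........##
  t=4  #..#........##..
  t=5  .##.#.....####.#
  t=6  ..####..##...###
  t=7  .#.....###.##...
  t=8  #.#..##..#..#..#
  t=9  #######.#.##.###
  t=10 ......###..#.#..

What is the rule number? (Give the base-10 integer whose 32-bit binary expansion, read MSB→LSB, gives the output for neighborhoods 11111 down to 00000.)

616444782

  [31] ##### => .  t=1,i=4
  [30] ####. => .  t=1,i=15
  [29] ###.# => #  t=1,i=0
  [28] ###.. => .  t=6,i=5
  [27] ##.## => .  t=1,i=1
  [26] ##.#. => #  t=0,i=7
  [25] ##..# => .  t=4,i=14
  [24] ##... => .  t=3,i=4
  [23] #.### => #  t=1,i=2
  [22] #.##. => .  t=3,i=2
  [21] #.#.# => #  t=5,i=15
  [20] #.#.. => #  t=0,i=8
  [19] #..## => #  t=0,i=10
  [18] #..#. => #  t=0,i=0
  [17] #...# => #  t=0,i=3
  [16] #.... => .  t=2,i=4
  [15] .#### => .  t=1,i=3
  [14] .###. => .  t=3,i=15
  [13] .##.# => #  t=0,i=6
  [12] .##.. => #  t=3,i=3
  [11] .#.## => .  t=5,i=0
  [10] .#.#. => .  t=2,i=1
  [9] .#..# => #  t=0,i=9
  [8] .#... => #  t=0,i=2
  [7] ..### => .  t=3,i=14
  [6] ..##. => #  t=0,i=5
  [5] ..#.# => #  t=2,i=0
  [4] ..#.. => .  t=0,i=1
  [3] ...## => #  t=0,i=4
  [2] ...#. => #  t=2,i=15
  [1] ....# => #  t=2,i=14
  [0] ..... => .  t=2,i=5
  bits 00100100101111100011001101101110 = 616444782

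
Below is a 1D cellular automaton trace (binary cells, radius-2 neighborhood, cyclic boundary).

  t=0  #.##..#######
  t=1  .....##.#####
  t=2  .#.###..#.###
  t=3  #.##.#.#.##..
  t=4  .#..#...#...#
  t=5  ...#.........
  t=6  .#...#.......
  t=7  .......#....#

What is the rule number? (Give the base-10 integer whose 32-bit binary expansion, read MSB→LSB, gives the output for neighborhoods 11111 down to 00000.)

3566012618

  #####|#  b31=1 t=0,i=8
  ####.|#  b30=1 t=0,i=12
  ###.#|.  b29=0 t=0,i=0
  ###..|#  b28=1 t=1,i=12
  ##.##|.  b27=0 t=0,i=1
  ##.#.|#  b26=1 t=2,i=0
  ##..#|.  b25=0 t=0,i=4
  ##...|.  b24=0 t=1,i=0
  #.###|#  b23=1 t=1,i=8
  #.##.|.  b22=0 t=0,i=2
  #.#.#|.  b21=0 t=2,i=1
  #.#..|.  b20=0 t=4,i=1
  #..##|#  b19=1 t=0,i=5
  #..#.|#  b18=1 t=2,i=7
  #...#|.  b17=0 t=4,i=6
  #....|#  b16=1 t=1,i=1
  .####|.  b15=0 t=0,i=7
  .###.|.  b14=0 t=2,i=4
  .##.#|.  b13=0 t=1,i=6
  .##..|.  b12=0 t=0,i=3
  .#.##|#  b11=1 t=2,i=2
  .#.#.|.  b10=0 t=3,i=6
  .#..#|.  b9=0 t=4,i=2
  .#...|.  b8=0 t=4,i=5
  ..###|#  b7=1 t=0,i=6
  ..##.|#  b6=1 t=1,i=5
  ..#.#|.  b5=0 t=2,i=8
  ..#..|.  b4=0 t=4,i=4
  ...##|#  b3=1 t=1,i=4
  ...#.|.  b2=0 t=4,i=7
  ....#|#  b1=1 t=1,i=3
  .....|.  b0=0 t=1,i=2
  bits 11010100100011010000100011001010 = 3566012618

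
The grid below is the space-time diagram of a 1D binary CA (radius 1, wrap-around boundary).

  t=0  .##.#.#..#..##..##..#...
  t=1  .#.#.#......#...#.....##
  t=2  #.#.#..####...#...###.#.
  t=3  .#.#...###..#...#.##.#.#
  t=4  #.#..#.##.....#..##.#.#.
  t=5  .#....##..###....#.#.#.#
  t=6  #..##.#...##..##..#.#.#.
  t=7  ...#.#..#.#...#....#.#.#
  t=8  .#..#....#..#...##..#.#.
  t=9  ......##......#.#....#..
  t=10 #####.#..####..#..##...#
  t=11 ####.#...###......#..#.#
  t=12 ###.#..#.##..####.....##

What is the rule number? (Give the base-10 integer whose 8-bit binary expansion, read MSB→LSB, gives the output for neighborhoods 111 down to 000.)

169

  ### -> #   bit 7 = 1  t=2,i=8
  ##. -> .   bit 6 = 0  t=0,i=2
  #.# -> #   bit 5 = 1  t=0,i=3
  #.. -> .   bit 4 = 0  t=0,i=7
  .## -> #   bit 3 = 1  t=0,i=1
  .#. -> .   bit 2 = 0  t=0,i=4
  ..# -> .   bit 1 = 0  t=0,i=0
  ... -> #   bit 0 = 1  t=0,i=22
  bits 10101001 = 169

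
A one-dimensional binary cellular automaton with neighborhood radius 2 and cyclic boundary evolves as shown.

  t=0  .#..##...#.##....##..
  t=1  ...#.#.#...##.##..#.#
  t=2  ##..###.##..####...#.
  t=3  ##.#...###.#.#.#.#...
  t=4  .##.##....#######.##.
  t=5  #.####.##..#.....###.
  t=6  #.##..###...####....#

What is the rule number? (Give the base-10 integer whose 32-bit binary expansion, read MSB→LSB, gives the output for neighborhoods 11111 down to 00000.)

  ##### -> .   bit 31 = 0  t=4,i=12
  ####. -> .   bit 30 = 0  t=2,i=14
  ###.# -> .   bit 29 = 0  t=2,i=6
  ###.. -> #   bit 28 = 1  t=2,i=15
  ##.## -> #   bit 27 = 1  t=1,i=13
  ##.#. -> #   bit 26 = 1  t=3,i=2
  ##..# -> .   bit 25 = 0  t=1,i=16
  ##... -> .   bit 24 = 0  t=0,i=6
  #.### -> #   bit 23 = 1  t=5,i=2
  #.##. -> #   bit 22 = 1  t=0,i=11
  #.#.# -> #   bit 21 = 1  t=1,i=5
  #.#.. -> .   bit 20 = 0  t=1,i=7
  #..## -> #   bit 19 = 1  t=0,i=3
  #..#. -> .   bit 18 = 0  t=1,i=17
  #...# -> #   bit 17 = 1  t=0,i=7
  #.... -> #   bit 16 = 1  t=0,i=14
  .#### -> #   bit 15 = 1  t=2,i=13
  .###. -> .   bit 14 = 0  t=2,i=5
  .##.# -> #   bit 13 = 1  t=1,i=12
  .##.. -> #   bit 12 = 1  t=0,i=5
  .#.## -> .   bit 11 = 0  t=0,i=10
  .#.#. -> #   bit 10 = 1  t=1,i=4
  .#..# -> .   bit 9 = 0  t=0,i=2
  .#... -> #   bit 8 = 1  t=1,i=0
  ..### -> .   bit 7 = 0  t=2,i=4
  ..##. -> .   bit 6 = 0  t=0,i=4
  ..#.# -> .   bit 5 = 0  t=0,i=9
  ..#.. -> .   bit 4 = 0  t=0,i=1
  ...## -> .   bit 3 = 0  t=0,i=16
  ...#. -> .   bit 2 = 0  t=0,i=0
  ....# -> #   bit 1 = 1  t=0,i=15
  ..... -> #   bit 0 = 1  t=5,i=14
  bits 00011100111010111011010100000011 = 485209347

485209347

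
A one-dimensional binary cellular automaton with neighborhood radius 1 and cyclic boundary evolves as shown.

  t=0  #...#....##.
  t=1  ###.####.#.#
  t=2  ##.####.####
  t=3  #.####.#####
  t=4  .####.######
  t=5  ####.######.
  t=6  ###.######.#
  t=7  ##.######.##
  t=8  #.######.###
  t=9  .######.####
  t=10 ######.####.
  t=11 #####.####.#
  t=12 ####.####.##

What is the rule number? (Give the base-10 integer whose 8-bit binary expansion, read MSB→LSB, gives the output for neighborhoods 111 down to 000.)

  [7] ### => #  t=1,i=0
  [6] ##. => .  t=0,i=10
  [5] #.# => #  t=0,i=11
  [4] #.. => #  t=0,i=1
  [3] .## => #  t=0,i=9
  [2] .#. => #  t=0,i=0
  [1] ..# => .  t=0,i=3
  [0] ... => #  t=0,i=2
  bits 10111101 = 189

189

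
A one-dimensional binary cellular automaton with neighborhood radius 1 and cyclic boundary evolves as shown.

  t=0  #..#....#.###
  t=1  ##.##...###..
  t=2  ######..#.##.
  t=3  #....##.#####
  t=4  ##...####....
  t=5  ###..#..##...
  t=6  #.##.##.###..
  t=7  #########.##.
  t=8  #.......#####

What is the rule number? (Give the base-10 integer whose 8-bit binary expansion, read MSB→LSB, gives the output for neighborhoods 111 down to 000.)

124

  ### -> .   bit 7 = 0  t=0,i=11
  ##. -> #   bit 6 = 1  t=0,i=0
  #.# -> #   bit 5 = 1  t=0,i=9
  #.. -> #   bit 4 = 1  t=0,i=1
  .## -> #   bit 3 = 1  t=0,i=10
  .#. -> #   bit 2 = 1  t=0,i=3
  ..# -> .   bit 1 = 0  t=0,i=2
  ... -> .   bit 0 = 0  t=0,i=5
  bits 01111100 = 124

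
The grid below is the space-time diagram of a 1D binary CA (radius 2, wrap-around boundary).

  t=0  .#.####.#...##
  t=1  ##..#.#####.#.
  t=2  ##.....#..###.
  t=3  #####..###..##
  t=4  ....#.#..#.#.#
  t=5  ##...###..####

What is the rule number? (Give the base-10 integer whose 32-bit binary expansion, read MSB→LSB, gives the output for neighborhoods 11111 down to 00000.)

  nb #####: next=.  (t=1,i=8, bit31=0)
  nb ####.: next=.  (t=0,i=5, bit30=0)
  nb ###.#: next=#  (t=0,i=6, bit29=1)
  nb ###..: next=#  (t=3,i=4, bit28=1)
  nb ##.##: next=#  (t=2,i=13, bit27=1)
  nb ##.#.: next=#  (t=0,i=0, bit26=1)
  nb ##..#: next=.  (t=1,i=2, bit25=0)
  nb ##...: next=#  (t=2,i=2, bit24=1)
  nb #.###: next=.  (t=0,i=3, bit23=0)
  nb #.##.: next=#  (t=1,i=0, bit22=1)
  nb #.#.#: next=#  (t=0,i=1, bit21=1)
  nb #.#..: next=#  (t=0,i=8, bit20=1)
  nb #..##: next=#  (t=2,i=9, bit19=1)
  nb #..#.: next=.  (t=1,i=3, bit18=0)
  nb #...#: next=#  (t=0,i=10, bit17=1)
  nb #....: next=#  (t=2,i=3, bit16=1)
  nb .####: next=#  (t=0,i=4, bit15=1)
  nb .###.: next=.  (t=2,i=11, bit14=0)
  nb .##.#: next=.  (t=0,i=13, bit13=0)
  nb .##..: next=#  (t=1,i=1, bit12=1)
  nb .#.##: next=.  (t=0,i=2, bit11=0)
  nb .#.#.: next=#  (t=4,i=5, bit10=1)
  nb .#..#: next=#  (t=2,i=8, bit9=1)
  nb .#...: next=#  (t=0,i=9, bit8=1)
  nb ..###: next=.  (t=2,i=10, bit7=0)
  nb ..##.: next=#  (t=0,i=12, bit6=1)
  nb ..#.#: next=.  (t=1,i=4, bit5=0)
  nb ..#..: next=#  (t=2,i=7, bit4=1)
  nb ...##: next=.  (t=0,i=11, bit3=0)
  nb ...#.: next=.  (t=2,i=6, bit2=0)
  nb ....#: next=.  (t=2,i=5, bit1=0)
  nb .....: next=#  (t=2,i=4, bit0=1)
  bits 00111101011110111001011101010001 = 1031509841

1031509841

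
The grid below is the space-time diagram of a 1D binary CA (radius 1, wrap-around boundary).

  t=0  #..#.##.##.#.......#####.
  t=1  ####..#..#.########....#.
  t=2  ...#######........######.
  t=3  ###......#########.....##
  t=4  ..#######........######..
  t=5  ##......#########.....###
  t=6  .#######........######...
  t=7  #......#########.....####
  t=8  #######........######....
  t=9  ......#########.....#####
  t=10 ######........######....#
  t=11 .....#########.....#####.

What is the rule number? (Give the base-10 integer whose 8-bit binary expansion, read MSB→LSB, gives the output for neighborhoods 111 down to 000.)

  ###|.  b7=0 t=0,i=20
  ##.|#  b6=1 t=0,i=6
  #.#|.  b5=0 t=0,i=4
  #..|#  b4=1 t=0,i=1
  .##|.  b3=0 t=0,i=5
  .#.|#  b2=1 t=0,i=0
  ..#|#  b1=1 t=0,i=2
  ...|#  b0=1 t=0,i=13
  bits 01010111 = 87

87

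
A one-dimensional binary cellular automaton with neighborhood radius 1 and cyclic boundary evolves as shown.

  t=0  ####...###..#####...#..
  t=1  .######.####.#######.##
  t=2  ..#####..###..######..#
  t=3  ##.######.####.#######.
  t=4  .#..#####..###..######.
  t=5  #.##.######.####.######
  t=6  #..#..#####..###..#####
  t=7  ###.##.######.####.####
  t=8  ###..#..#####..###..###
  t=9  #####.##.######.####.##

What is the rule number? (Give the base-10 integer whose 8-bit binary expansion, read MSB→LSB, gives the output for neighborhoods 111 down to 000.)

  ###|#  b7=1 t=0,i=1
  ##.|#  b6=1 t=0,i=3
  #.#|.  b5=0 t=1,i=0
  #..|#  b4=1 t=0,i=4
  .##|.  b3=0 t=0,i=0
  .#.|.  b2=0 t=0,i=20
  ..#|#  b1=1 t=0,i=6
  ...|#  b0=1 t=0,i=5
  bits 11010011 = 211

211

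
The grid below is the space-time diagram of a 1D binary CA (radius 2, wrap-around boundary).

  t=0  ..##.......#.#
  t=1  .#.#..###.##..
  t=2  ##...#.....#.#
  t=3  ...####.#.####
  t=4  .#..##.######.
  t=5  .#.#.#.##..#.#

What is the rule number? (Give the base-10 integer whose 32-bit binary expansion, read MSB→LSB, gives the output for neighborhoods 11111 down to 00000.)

  nb #####: next=.  (t=4,i=9, bit31=0)
  nb ####.: next=#  (t=3,i=5, bit30=1)
  nb ###.#: next=.  (t=1,i=8, bit29=0)
  nb ###..: next=.  (t=2,i=1, bit28=0)
  nb ##.##: next=.  (t=1,i=9, bit27=0)
  nb ##.#.: next=#  (t=3,i=7, bit26=1)
  nb ##..#: next=#  (t=4,i=13, bit25=1)
  nb ##...: next=.  (t=0,i=4, bit24=0)
  nb #.###: next=#  (t=2,i=13, bit23=1)
  nb #.##.: next=.  (t=1,i=10, bit22=0)
  nb #.#.#: next=#  (t=3,i=8, bit21=1)
  nb #.#..: next=.  (t=0,i=13, bit20=0)
  nb #..##: next=#  (t=0,i=1, bit19=1)
  nb #..#.: next=.  (t=4,i=0, bit18=0)
  nb #...#: next=#  (t=1,i=13, bit17=1)
  nb #....: next=.  (t=0,i=5, bit16=0)
  nb .####: next=#  (t=3,i=4, bit15=1)
  nb .###.: next=.  (t=1,i=7, bit14=0)
  nb .##.#: next=#  (t=4,i=5, bit13=1)
  nb .##..: next=#  (t=0,i=3, bit12=1)
  nb .#.##: next=#  (t=2,i=12, bit11=1)
  nb .#.#.: next=.  (t=0,i=12, bit10=0)
  nb .#..#: next=.  (t=0,i=0, bit9=0)
  nb .#...: next=#  (t=2,i=6, bit8=1)
  nb ..###: next=.  (t=1,i=6, bit7=0)
  nb ..##.: next=.  (t=0,i=2, bit6=0)
  nb ..#.#: next=#  (t=0,i=11, bit5=1)
  nb ..#..: next=#  (t=2,i=5, bit4=1)
  nb ...##: next=.  (t=3,i=2, bit3=0)
  nb ...#.: next=#  (t=0,i=10, bit2=1)
  nb ....#: next=.  (t=0,i=9, bit1=0)
  nb .....: next=#  (t=0,i=6, bit0=1)
  bits 01000110101010101011100100110101 = 1185593653

1185593653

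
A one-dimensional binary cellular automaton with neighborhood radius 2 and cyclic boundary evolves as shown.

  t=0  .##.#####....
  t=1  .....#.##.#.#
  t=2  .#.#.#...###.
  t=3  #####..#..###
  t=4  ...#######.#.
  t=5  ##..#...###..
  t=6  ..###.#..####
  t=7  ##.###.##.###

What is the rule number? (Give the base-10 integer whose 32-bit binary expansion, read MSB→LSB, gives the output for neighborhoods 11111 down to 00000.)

1982842418

  [31] ##### => .  t=0,i=6
  [30] ####. => #  t=0,i=7
  [29] ###.# => #  t=4,i=9
  [28] ###.. => #  t=0,i=8
  [27] ##.## => .  t=0,i=3
  [26] ##.#. => #  t=1,i=9
  [25] ##..# => #  t=2,i=12
  [24] ##... => .  t=0,i=9
  [23] #.### => .  t=0,i=4
  [22] #.##. => .  t=1,i=7
  [21] #.#.# => #  t=1,i=10
  [20] #.#.. => .  t=1,i=12
  [19] #..## => #  t=3,i=9
  [18] #..#. => #  t=2,i=0
  [17] #...# => #  t=2,i=7
  [16] #.... => #  t=0,i=10
  [15] .#### => #  t=0,i=5
  [14] .###. => #  t=2,i=10
  [13] .##.# => .  t=0,i=2
  [12] .##.. => .  t=5,i=1
  [11] .#.## => .  t=1,i=6
  [10] .#.#. => #  t=1,i=11
  [9] .#..# => #  t=3,i=8
  [8] .#... => .  t=1,i=0
  [7] ..### => .  t=2,i=9
  [6] ..##. => .  t=0,i=1
  [5] ..#.# => #  t=1,i=5
  [4] ..#.. => #  t=3,i=7
  [3] ...## => .  t=0,i=0
  [2] ...#. => .  t=1,i=4
  [1] ....# => #  t=0,i=12
  [0] ..... => .  t=0,i=11
  bits 01110110001011111100011000110010 = 1982842418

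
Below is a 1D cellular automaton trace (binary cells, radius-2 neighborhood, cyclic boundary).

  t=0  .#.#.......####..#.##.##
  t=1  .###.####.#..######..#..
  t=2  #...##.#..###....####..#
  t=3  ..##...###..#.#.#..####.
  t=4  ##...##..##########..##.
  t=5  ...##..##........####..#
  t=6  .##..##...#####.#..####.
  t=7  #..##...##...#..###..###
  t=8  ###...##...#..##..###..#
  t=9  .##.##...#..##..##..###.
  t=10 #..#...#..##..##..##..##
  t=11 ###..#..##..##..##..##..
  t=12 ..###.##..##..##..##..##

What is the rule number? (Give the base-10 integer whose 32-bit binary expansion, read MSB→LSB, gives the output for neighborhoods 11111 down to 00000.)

1522470441

  [31] ##### => .  t=1,i=15
  [30] ####. => #  t=0,i=13
  [29] ###.# => .  t=1,i=3
  [28] ###.. => #  t=0,i=14
  [27] ##.## => #  t=0,i=21
  [26] ##.#. => .  t=0,i=0
  [25] ##..# => #  t=0,i=15
  [24] ##... => .  t=2,i=1
  [23] #.### => #  t=1,i=5
  [22] #.##. => .  t=0,i=19
  [21] #.#.# => #  t=0,i=1
  [20] #.#.. => #  t=0,i=3
  [19] #..## => #  t=1,i=12
  [18] #..#. => #  t=0,i=16
  [17] #...# => #  t=1,i=23
  [16] #.... => #  t=0,i=5
  [15] .#### => .  t=0,i=12
  [14] .###. => .  t=1,i=2
  [13] .##.# => .  t=0,i=20
  [12] .##.. => .  t=2,i=0
  [11] .#.## => #  t=0,i=18
  [10] .#.#. => #  t=0,i=2
  [9] .#..# => #  t=1,i=11
  [8] .#... => .  t=0,i=4
  [7] ..### => .  t=0,i=11
  [6] ..##. => .  t=2,i=4
  [5] ..#.# => #  t=0,i=17
  [4] ..#.. => .  t=1,i=21
  [3] ...## => #  t=0,i=10
  [2] ...#. => .  t=7,i=12
  [1] ....# => .  t=0,i=9
  [0] ..... => #  t=0,i=6
  bits 01011010101111110000111000101001 = 1522470441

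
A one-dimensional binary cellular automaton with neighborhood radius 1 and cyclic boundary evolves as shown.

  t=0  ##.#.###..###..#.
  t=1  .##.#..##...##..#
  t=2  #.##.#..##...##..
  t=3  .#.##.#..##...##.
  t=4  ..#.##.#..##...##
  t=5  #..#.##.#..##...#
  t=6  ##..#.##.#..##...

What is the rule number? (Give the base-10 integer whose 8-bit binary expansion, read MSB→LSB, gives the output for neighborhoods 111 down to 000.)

  [7] ### => .  t=0,i=6
  [6] ##. => #  t=0,i=1
  [5] #.# => #  t=0,i=2
  [4] #.. => #  t=0,i=8
  [3] .## => .  t=0,i=0
  [2] .#. => .  t=0,i=3
  [1] ..# => .  t=0,i=9
  [0] ... => .  t=1,i=10
  bits 01110000 = 112

112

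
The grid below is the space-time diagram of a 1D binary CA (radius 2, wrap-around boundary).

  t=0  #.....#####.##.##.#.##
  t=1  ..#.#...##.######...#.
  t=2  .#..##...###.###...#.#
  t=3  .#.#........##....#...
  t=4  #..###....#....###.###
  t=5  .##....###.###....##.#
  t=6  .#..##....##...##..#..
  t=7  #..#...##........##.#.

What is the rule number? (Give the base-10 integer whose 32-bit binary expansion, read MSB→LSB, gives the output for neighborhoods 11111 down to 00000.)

  nb #####: next=#  (t=0,i=8, bit31=1)
  nb ####.: next=#  (t=0,i=9, bit30=1)
  nb ###.#: next=.  (t=0,i=10, bit29=0)
  nb ###..: next=.  (t=0,i=0, bit28=0)
  nb ##.##: next=#  (t=0,i=11, bit27=1)
  nb ##.#.: next=.  (t=0,i=17, bit26=0)
  nb ##..#: next=#  (t=4,i=1, bit25=1)
  nb ##...: next=.  (t=0,i=1, bit24=0)
  nb #.###: next=#  (t=0,i=20, bit23=1)
  nb #.##.: next=#  (t=0,i=12, bit22=1)
  nb #.#.#: next=.  (t=0,i=18, bit21=0)
  nb #.#..: next=#  (t=1,i=4, bit20=1)
  nb #..##: next=#  (t=2,i=3, bit19=1)
  nb #..#.: next=#  (t=6,i=18, bit18=1)
  nb #...#: next=.  (t=1,i=0, bit17=0)
  nb #....: next=#  (t=0,i=2, bit16=1)
  nb .####: next=.  (t=0,i=7, bit15=0)
  nb .###.: next=.  (t=0,i=21, bit14=0)
  nb .##.#: next=#  (t=0,i=13, bit13=1)
  nb .##..: next=.  (t=2,i=5, bit12=0)
  nb .#.##: next=.  (t=0,i=19, bit11=0)
  nb .#.#.: next=.  (t=1,i=3, bit10=0)
  nb .#..#: next=.  (t=2,i=2, bit9=0)
  nb .#...: next=#  (t=1,i=5, bit8=1)
  nb ..###: next=.  (t=0,i=6, bit7=0)
  nb ..##.: next=.  (t=1,i=8, bit6=0)
  nb ..#.#: next=.  (t=1,i=2, bit5=0)
  nb ..#..: next=.  (t=1,i=20, bit4=0)
  nb ...##: next=.  (t=0,i=5, bit3=0)
  nb ...#.: next=#  (t=1,i=1, bit2=1)
  nb ....#: next=#  (t=0,i=4, bit1=1)
  nb .....: next=.  (t=0,i=3, bit0=0)
  bits 11001010110111010010000100000110 = 3403489542

3403489542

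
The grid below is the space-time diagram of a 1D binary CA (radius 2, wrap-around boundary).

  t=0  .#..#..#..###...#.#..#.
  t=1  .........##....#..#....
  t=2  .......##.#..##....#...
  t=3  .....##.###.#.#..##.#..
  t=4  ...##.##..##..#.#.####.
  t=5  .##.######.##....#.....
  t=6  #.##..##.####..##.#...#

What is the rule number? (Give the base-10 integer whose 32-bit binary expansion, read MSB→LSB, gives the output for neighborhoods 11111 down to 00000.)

2925017486

  ##### -> #   bit 31 = 1  t=5,i=6
  ####. -> .   bit 30 = 0  t=4,i=20
  ###.# -> #   bit 29 = 1  t=3,i=10
  ###.. -> .   bit 28 = 0  t=0,i=12
  ##.## -> #   bit 27 = 1  t=3,i=7
  ##.#. -> #   bit 26 = 1  t=2,i=9
  ##..# -> #   bit 25 = 1  t=4,i=8
  ##... -> .   bit 24 = 0  t=0,i=13
  #.### -> .   bit 23 = 0  t=3,i=8
  #.##. -> #   bit 22 = 1  t=4,i=6
  #.#.# -> .   bit 21 = 0  t=3,i=12
  #.#.. -> #   bit 20 = 1  t=0,i=18
  #..## -> #   bit 19 = 1  t=0,i=9
  #..#. -> .   bit 18 = 0  t=0,i=0
  #...# -> .   bit 17 = 0  t=0,i=14
  #.... -> .   bit 16 = 0  t=1,i=12
  .#### -> .   bit 15 = 0  t=4,i=19
  .###. -> .   bit 14 = 0  t=0,i=11
  .##.# -> #   bit 13 = 1  t=2,i=8
  .##.. -> #   bit 12 = 1  t=1,i=10
  .#.## -> #   bit 11 = 1  t=4,i=17
  .#.#. -> .   bit 10 = 0  t=0,i=17
  .#..# -> .   bit 9 = 0  t=0,i=2
  .#... -> #   bit 8 = 1  t=1,i=19
  ..### -> #   bit 7 = 1  t=0,i=10
  ..##. -> .   bit 6 = 0  t=1,i=9
  ..#.# -> .   bit 5 = 0  t=0,i=16
  ..#.. -> .   bit 4 = 0  t=0,i=1
  ...## -> #   bit 3 = 1  t=1,i=8
  ...#. -> #   bit 2 = 1  t=0,i=15
  ....# -> #   bit 1 = 1  t=1,i=7
  ..... -> .   bit 0 = 0  t=1,i=0
  bits 10101110010110000011100110001110 = 2925017486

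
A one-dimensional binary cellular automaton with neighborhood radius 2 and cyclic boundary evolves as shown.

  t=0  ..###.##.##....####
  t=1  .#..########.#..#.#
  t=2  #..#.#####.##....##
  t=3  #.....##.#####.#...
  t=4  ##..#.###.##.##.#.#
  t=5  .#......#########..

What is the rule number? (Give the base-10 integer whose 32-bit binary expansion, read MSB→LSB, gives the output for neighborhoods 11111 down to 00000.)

  ##### -> #   bit 31 = 1  t=1,i=6
  ####. -> .   bit 30 = 0  t=0,i=17
  ###.# -> #   bit 29 = 1  t=0,i=4
  ###.. -> #   bit 28 = 1  t=0,i=18
  ##.## -> #   bit 27 = 1  t=0,i=5
  ##.#. -> #   bit 26 = 1  t=1,i=12
  ##..# -> .   bit 25 = 0  t=0,i=0
  ##... -> #   bit 24 = 1  t=0,i=11
  #.### -> .   bit 23 = 0  t=2,i=5
  #.##. -> #   bit 22 = 1  t=0,i=6
  #.#.# -> #   bit 21 = 1  t=1,i=18
  #.#.. -> .   bit 20 = 0  t=1,i=1
  #..## -> #   bit 19 = 1  t=0,i=1
  #..#. -> .   bit 18 = 0  t=1,i=15
  #...# -> .   bit 17 = 0  t=3,i=17
  #.... -> .   bit 16 = 0  t=0,i=12
  .#### -> #   bit 15 = 1  t=0,i=16
  .###. -> .   bit 14 = 0  t=0,i=3
  .##.# -> #   bit 13 = 1  t=0,i=7
  .##.. -> #   bit 12 = 1  t=0,i=10
  .#.## -> .   bit 11 = 0  t=2,i=4
  .#.#. -> #   bit 10 = 1  t=1,i=0
  .#..# -> .   bit 9 = 0  t=1,i=2
  .#... -> #   bit 8 = 1  t=3,i=1
  ..### -> .   bit 7 = 0  t=0,i=2
  ..##. -> #   bit 6 = 1  t=3,i=6
  ..#.# -> .   bit 5 = 0  t=1,i=16
  ..#.. -> #   bit 4 = 1  t=3,i=0
  ...## -> .   bit 3 = 0  t=0,i=14
  ...#. -> #   bit 2 = 1  t=3,i=18
  ....# -> #   bit 1 = 1  t=0,i=13
  ..... -> .   bit 0 = 0  t=3,i=3
  bits 10111101011010001011010101010110 = 3177755990

3177755990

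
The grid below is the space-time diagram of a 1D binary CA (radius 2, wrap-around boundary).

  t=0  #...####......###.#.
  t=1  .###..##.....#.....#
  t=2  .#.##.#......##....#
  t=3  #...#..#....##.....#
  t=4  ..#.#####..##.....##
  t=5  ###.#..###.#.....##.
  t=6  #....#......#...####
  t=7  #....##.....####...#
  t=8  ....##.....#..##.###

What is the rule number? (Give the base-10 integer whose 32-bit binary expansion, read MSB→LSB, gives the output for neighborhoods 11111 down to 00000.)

1518741368

  nb #####: next=.  (t=4,i=6, bit31=0)
  nb ####.: next=#  (t=0,i=6, bit30=1)
  nb ###.#: next=.  (t=0,i=16, bit29=0)
  nb ###..: next=#  (t=0,i=7, bit28=1)
  nb ##.##: next=#  (t=5,i=19, bit27=1)
  nb ##.#.: next=.  (t=0,i=17, bit26=0)
  nb ##..#: next=#  (t=1,i=4, bit25=1)
  nb ##...: next=.  (t=0,i=8, bit24=0)
  nb #.###: next=#  (t=1,i=1, bit23=1)
  nb #.##.: next=.  (t=2,i=3, bit22=0)
  nb #.#.#: next=.  (t=0,i=18, bit21=0)
  nb #.#..: next=.  (t=0,i=0, bit20=0)
  nb #..##: next=.  (t=1,i=5, bit19=0)
  nb #..#.: next=#  (t=3,i=6, bit18=1)
  nb #...#: next=#  (t=0,i=2, bit17=1)
  nb #....: next=.  (t=0,i=9, bit16=0)
  nb .####: next=.  (t=0,i=5, bit15=0)
  nb .###.: next=.  (t=0,i=15, bit14=0)
  nb .##.#: next=#  (t=2,i=4, bit13=1)
  nb .##..: next=.  (t=1,i=7, bit12=0)
  nb .#.##: next=.  (t=1,i=0, bit11=0)
  nb .#.#.: next=#  (t=0,i=19, bit10=1)
  nb .#..#: next=#  (t=3,i=5, bit9=1)
  nb .#...: next=#  (t=0,i=1, bit8=1)
  nb ..###: next=.  (t=0,i=4, bit7=0)
  nb ..##.: next=#  (t=1,i=6, bit6=1)
  nb ..#.#: next=#  (t=1,i=19, bit5=1)
  nb ..#..: next=#  (t=1,i=13, bit4=1)
  nb ...##: next=#  (t=0,i=3, bit3=1)
  nb ...#.: next=.  (t=1,i=12, bit2=0)
  nb ....#: next=.  (t=0,i=12, bit1=0)
  nb .....: next=.  (t=0,i=10, bit0=0)
  bits 01011010100001100010011101111000 = 1518741368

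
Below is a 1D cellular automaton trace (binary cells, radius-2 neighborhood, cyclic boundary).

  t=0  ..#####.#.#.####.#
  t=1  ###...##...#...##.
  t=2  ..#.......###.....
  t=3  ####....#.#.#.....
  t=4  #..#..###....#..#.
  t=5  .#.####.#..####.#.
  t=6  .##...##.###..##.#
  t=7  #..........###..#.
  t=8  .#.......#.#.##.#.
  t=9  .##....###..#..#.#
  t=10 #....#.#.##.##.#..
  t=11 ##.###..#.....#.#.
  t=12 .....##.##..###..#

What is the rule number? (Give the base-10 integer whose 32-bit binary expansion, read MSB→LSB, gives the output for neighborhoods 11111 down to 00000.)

  nb #####: next=.  (t=0,i=4, bit31=0)
  nb ####.: next=.  (t=0,i=5, bit30=0)
  nb ###.#: next=#  (t=0,i=6, bit29=1)
  nb ###..: next=#  (t=1,i=2, bit28=1)
  nb ##.##: next=.  (t=1,i=17, bit27=0)
  nb ##.#.: next=#  (t=0,i=7, bit26=1)
  nb ##..#: next=#  (t=6,i=12, bit25=1)
  nb ##...: next=.  (t=1,i=3, bit24=0)
  nb #.###: next=.  (t=0,i=12, bit23=0)
  nb #.##.: next=.  (t=6,i=1, bit22=0)
  nb #.#.#: next=.  (t=0,i=8, bit21=0)
  nb #.#..: next=.  (t=0,i=17, bit20=0)
  nb #..##: next=#  (t=0,i=1, bit19=1)
  nb #..#.: next=.  (t=4,i=2, bit18=0)
  nb #...#: next=.  (t=1,i=4, bit17=0)
  nb #....: next=.  (t=2,i=4, bit16=0)
  nb .####: next=.  (t=0,i=3, bit15=0)
  nb .###.: next=.  (t=1,i=1, bit14=0)
  nb .##.#: next=.  (t=1,i=16, bit13=0)
  nb .##..: next=.  (t=1,i=7, bit12=0)
  nb .#.##: next=#  (t=0,i=11, bit11=1)
  nb .#.#.: next=.  (t=0,i=9, bit10=0)
  nb .#..#: next=#  (t=0,i=0, bit9=1)
  nb .#...: next=#  (t=1,i=12, bit8=1)
  nb ..###: next=#  (t=0,i=2, bit7=1)
  nb ..##.: next=.  (t=1,i=6, bit6=0)
  nb ..#.#: next=#  (t=3,i=8, bit5=1)
  nb ..#..: next=#  (t=1,i=11, bit4=1)
  nb ...##: next=.  (t=1,i=5, bit3=0)
  nb ...#.: next=#  (t=1,i=10, bit2=1)
  nb ....#: next=#  (t=2,i=0, bit1=1)
  nb .....: next=.  (t=2,i=5, bit0=0)
  bits 00110110000010000000101110110110 = 906496950

906496950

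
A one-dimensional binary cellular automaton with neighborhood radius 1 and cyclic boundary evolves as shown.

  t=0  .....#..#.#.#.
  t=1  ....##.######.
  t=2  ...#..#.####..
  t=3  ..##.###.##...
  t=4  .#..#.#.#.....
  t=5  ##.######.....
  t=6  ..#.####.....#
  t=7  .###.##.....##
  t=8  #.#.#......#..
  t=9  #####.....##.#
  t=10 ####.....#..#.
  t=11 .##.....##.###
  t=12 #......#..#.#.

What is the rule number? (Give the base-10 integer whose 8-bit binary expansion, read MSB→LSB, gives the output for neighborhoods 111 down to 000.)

  nb ###: next=#  (t=1,i=8, bit7=1)
  nb ##.: next=.  (t=1,i=5, bit6=0)
  nb #.#: next=#  (t=0,i=9, bit5=1)
  nb #..: next=.  (t=0,i=6, bit4=0)
  nb .##: next=.  (t=1,i=4, bit3=0)
  nb .#.: next=#  (t=0,i=5, bit2=1)
  nb ..#: next=#  (t=0,i=4, bit1=1)
  nb ...: next=.  (t=0,i=0, bit0=0)
  bits 10100110 = 166

166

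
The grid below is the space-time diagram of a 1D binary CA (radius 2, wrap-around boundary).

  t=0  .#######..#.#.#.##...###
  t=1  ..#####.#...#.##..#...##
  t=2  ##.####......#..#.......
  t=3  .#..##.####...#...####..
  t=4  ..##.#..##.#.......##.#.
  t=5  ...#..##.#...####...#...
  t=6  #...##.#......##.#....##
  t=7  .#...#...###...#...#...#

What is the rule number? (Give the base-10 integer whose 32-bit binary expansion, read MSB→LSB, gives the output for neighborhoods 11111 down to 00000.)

  #####|#  b31=1 t=0,i=3
  ####.|#  b30=1 t=0,i=6
  ###.#|#  b29=1 t=0,i=23
  ###..|.  b28=0 t=0,i=7
  ##.##|.  b27=0 t=0,i=0
  ##.#.|.  b26=0 t=1,i=7
  ##..#|#  b25=1 t=0,i=8
  ##...|#  b24=1 t=0,i=18
  #.###|.  b23=0 t=0,i=1
  #.##.|.  b22=0 t=0,i=16
  #.#.#|#  b21=1 t=0,i=12
  #.#..|.  b20=0 t=1,i=8
  #..##|#  b19=1 t=1,i=1
  #..#.|.  b18=0 t=0,i=9
  #...#|.  b17=0 t=0,i=19
  #....|#  b16=1 t=2,i=8
  .####|#  b15=1 t=0,i=2
  .###.|#  b14=1 t=0,i=22
  .##.#|#  b13=1 t=2,i=1
  .##..|.  b12=0 t=0,i=17
  .#.##|#  b11=1 t=0,i=15
  .#.#.|.  b10=0 t=0,i=11
  .#..#|#  b9=1 t=2,i=14
  .#...|.  b8=0 t=1,i=9
  ..###|.  b7=0 t=0,i=21
  ..##.|.  b6=0 t=1,i=22
  ..#.#|.  b5=0 t=0,i=10
  ..#..|.  b4=0 t=1,i=18
  ...##|.  b3=0 t=0,i=20
  ...#.|.  b2=0 t=1,i=11
  ....#|.  b1=0 t=2,i=11
  .....|#  b0=1 t=2,i=9
  bits 11100011001010011110101000000001 = 3811174913

3811174913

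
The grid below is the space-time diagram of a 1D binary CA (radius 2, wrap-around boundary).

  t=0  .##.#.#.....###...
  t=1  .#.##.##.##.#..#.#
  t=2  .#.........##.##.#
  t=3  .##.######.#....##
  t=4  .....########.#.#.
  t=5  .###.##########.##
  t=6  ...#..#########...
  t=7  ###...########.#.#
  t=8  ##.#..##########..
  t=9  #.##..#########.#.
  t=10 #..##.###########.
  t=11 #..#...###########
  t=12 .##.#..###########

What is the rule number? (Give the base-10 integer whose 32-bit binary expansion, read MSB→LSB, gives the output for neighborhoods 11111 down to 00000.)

  [31] ##### => #  t=3,i=6
  [30] ####. => #  t=3,i=8
  [29] ###.# => #  t=3,i=9
  [28] ###.. => .  t=0,i=14
  [27] ##.## => .  t=1,i=5
  [26] ##.#. => #  t=0,i=3
  [25] ##..# => #  t=8,i=16
  [24] ##... => #  t=0,i=15
  [23] #.### => .  t=3,i=4
  [22] #.##. => .  t=1,i=3
  [21] #.#.# => #  t=0,i=4
  [20] #.#.. => #  t=0,i=6
  [19] #..## => .  t=6,i=5
  [18] #..#. => #  t=1,i=14
  [17] #...# => .  t=7,i=4
  [16] #.... => .  t=0,i=8
  [15] .#### => #  t=3,i=5
  [14] .###. => .  t=0,i=13
  [13] .##.# => .  t=0,i=2
  [12] .##.. => #  t=9,i=3
  [11] .#.## => .  t=1,i=2
  [10] .#.#. => .  t=0,i=5
  [9] .#..# => .  t=1,i=13
  [8] .#... => #  t=0,i=7
  [7] ..### => #  t=0,i=12
  [6] ..##. => #  t=0,i=1
  [5] ..#.# => #  t=1,i=15
  [4] ..#.. => .  t=6,i=3
  [3] ...## => .  t=0,i=0
  [2] ...#. => #  t=6,i=2
  [1] ....# => #  t=0,i=10
  [0] ..... => #  t=0,i=9
  bits 11100111001101001001000111100111 = 3878982119

3878982119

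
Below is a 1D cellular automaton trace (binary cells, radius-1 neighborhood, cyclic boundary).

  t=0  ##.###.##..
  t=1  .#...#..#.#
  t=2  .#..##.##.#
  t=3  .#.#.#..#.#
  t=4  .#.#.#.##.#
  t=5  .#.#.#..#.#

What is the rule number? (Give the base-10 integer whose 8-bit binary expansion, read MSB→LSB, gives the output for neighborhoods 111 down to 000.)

70

  ###|.  b7=0 t=0,i=4
  ##.|#  b6=1 t=0,i=1
  #.#|.  b5=0 t=0,i=2
  #..|.  b4=0 t=0,i=9
  .##|.  b3=0 t=0,i=0
  .#.|#  b2=1 t=1,i=1
  ..#|#  b1=1 t=0,i=10
  ...|.  b0=0 t=1,i=3
  bits 01000110 = 70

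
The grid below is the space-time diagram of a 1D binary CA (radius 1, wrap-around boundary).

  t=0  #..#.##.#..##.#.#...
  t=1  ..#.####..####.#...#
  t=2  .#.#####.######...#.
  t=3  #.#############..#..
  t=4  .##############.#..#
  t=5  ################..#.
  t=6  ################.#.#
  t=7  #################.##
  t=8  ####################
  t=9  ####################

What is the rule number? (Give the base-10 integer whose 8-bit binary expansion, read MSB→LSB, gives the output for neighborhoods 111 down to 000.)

234

  ###|#  b7=1 t=1,i=5
  ##.|#  b6=1 t=0,i=6
  #.#|#  b5=1 t=0,i=4
  #..|.  b4=0 t=0,i=1
  .##|#  b3=1 t=0,i=5
  .#.|.  b2=0 t=0,i=0
  ..#|#  b1=1 t=0,i=2
  ...|.  b0=0 t=0,i=18
  bits 11101010 = 234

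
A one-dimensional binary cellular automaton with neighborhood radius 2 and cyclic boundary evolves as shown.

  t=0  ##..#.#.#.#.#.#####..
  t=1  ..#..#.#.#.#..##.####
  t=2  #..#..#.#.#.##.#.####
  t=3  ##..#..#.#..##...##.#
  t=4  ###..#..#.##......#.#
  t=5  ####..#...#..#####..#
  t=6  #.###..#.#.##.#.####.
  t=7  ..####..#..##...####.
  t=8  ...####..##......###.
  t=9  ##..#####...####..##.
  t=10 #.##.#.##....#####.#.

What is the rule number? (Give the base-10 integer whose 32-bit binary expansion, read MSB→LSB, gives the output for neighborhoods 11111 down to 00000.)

1925834503

  [31] ##### => .  t=0,i=16
  [30] ####. => #  t=0,i=17
  [29] ###.# => #  t=6,i=19
  [28] ###.. => #  t=0,i=18
  [27] ##.## => .  t=1,i=16
  [26] ##.#. => .  t=2,i=14
  [25] ##..# => #  t=0,i=2
  [24] ##... => .  t=3,i=14
  [23] #.### => #  t=0,i=14
  [22] #.##. => #  t=2,i=12
  [21] #.#.# => .  t=0,i=6
  [20] #.#.. => .  t=1,i=11
  [19] #..## => #  t=0,i=20
  [18] #..#. => .  t=0,i=3
  [17] #...# => .  t=3,i=15
  [16] #.... => #  t=4,i=13
  [15] .#### => #  t=0,i=15
  [14] .###. => #  t=3,i=0
  [13] .##.# => #  t=1,i=15
  [12] .##.. => .  t=0,i=1
  [11] .#.## => .  t=0,i=13
  [10] .#.#. => #  t=0,i=5
  [9] .#..# => #  t=1,i=3
  [8] .#... => #  t=5,i=7
  [7] ..### => .  t=5,i=13
  [6] ..##. => .  t=0,i=0
  [5] ..#.# => .  t=0,i=4
  [4] ..#.. => .  t=1,i=2
  [3] ...## => .  t=3,i=16
  [2] ...#. => #  t=4,i=17
  [1] ....# => #  t=4,i=16
  [0] ..... => #  t=4,i=14
  bits 01110010110010011110011100000111 = 1925834503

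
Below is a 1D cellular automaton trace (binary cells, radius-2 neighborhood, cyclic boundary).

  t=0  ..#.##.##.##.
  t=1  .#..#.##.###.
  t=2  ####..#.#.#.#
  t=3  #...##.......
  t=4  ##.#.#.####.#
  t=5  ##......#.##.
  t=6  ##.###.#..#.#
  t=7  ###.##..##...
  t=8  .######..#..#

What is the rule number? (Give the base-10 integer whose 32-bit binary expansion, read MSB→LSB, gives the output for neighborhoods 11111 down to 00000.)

709219101

  #####|.  b31=0 t=2,i=1
  ####.|.  b30=0 t=2,i=2
  ###.#|#  b29=1 t=4,i=1
  ###..|.  b28=0 t=1,i=11
  ##.##|#  b27=1 t=0,i=6
  ##.#.|.  b26=0 t=4,i=2
  ##..#|#  b25=1 t=1,i=12
  ##...|.  b24=0 t=0,i=12
  #.###|.  b23=0 t=1,i=9
  #.##.|#  b22=1 t=0,i=4
  #.#.#|.  b21=0 t=2,i=8
  #.#..|.  b20=0 t=6,i=7
  #..##|.  b19=0 t=7,i=7
  #..#.|#  b18=1 t=1,i=0
  #...#|.  b17=0 t=0,i=0
  #....|#  b16=1 t=3,i=7
  .####|#  b15=1 t=2,i=0
  .###.|#  b14=1 t=1,i=10
  .##.#|.  b13=0 t=0,i=5
  .##..|#  b12=1 t=0,i=11
  .#.##|.  b11=0 t=0,i=3
  .#.#.|.  b10=0 t=2,i=7
  .#..#|#  b9=1 t=1,i=2
  .#...|#  b8=1 t=3,i=1
  ..###|.  b7=0 t=7,i=0
  ..##.|.  b6=0 t=3,i=4
  ..#.#|.  b5=0 t=0,i=2
  ..#..|#  b4=1 t=1,i=1
  ...##|#  b3=1 t=3,i=3
  ...#.|#  b2=1 t=0,i=1
  ....#|.  b1=0 t=3,i=11
  .....|#  b0=1 t=3,i=8
  bits 00101010010001011101001100011101 = 709219101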